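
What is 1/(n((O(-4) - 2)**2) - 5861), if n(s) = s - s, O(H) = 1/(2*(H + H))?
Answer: -1/5861 ≈ -0.00017062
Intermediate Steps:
O(H) = 1/(4*H) (O(H) = 1/(2*(2*H)) = 1/(4*H))
n(s) = 0
1/(n((O(-4) - 2)**2) - 5861) = 1/(0 - 5861) = 1/(-5861) = -1/5861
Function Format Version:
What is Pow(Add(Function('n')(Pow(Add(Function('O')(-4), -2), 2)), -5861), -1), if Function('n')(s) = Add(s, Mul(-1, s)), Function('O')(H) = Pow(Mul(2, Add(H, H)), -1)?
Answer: Rational(-1, 5861) ≈ -0.00017062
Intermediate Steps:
Function('O')(H) = Mul(Rational(1, 4), Pow(H, -1)) (Function('O')(H) = Pow(Mul(2, Mul(2, H)), -1) = Pow(Mul(4, H), -1) = Mul(Rational(1, 4), Pow(H, -1)))
Function('n')(s) = 0
Pow(Add(Function('n')(Pow(Add(Function('O')(-4), -2), 2)), -5861), -1) = Pow(Add(0, -5861), -1) = Pow(-5861, -1) = Rational(-1, 5861)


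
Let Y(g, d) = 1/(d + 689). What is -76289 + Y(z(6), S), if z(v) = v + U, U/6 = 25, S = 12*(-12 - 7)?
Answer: -35169228/461 ≈ -76289.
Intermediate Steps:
S = -228 (S = 12*(-19) = -228)
U = 150 (U = 6*25 = 150)
z(v) = 150 + v (z(v) = v + 150 = 150 + v)
Y(g, d) = 1/(689 + d)
-76289 + Y(z(6), S) = -76289 + 1/(689 - 228) = -76289 + 1/461 = -35169228/461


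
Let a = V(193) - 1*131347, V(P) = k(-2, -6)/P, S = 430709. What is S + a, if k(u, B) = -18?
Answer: 57776848/193 ≈ 2.9936e+5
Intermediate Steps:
V(P) = -18/P
a = -25349989/193 (a = -18/193 - 1*131347 = -18*1/193 - 131347 = -18/193 - 131347 = -25349989/193 ≈ -1.3135e+5)
S + a = 430709 - 25349989/193 = 57776848/193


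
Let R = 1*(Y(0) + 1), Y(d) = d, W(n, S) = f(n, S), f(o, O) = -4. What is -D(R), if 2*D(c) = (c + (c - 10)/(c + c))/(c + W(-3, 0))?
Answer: -7/12 ≈ -0.58333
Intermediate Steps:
W(n, S) = -4
R = 1 (R = 1*(0 + 1) = 1*1 = 1)
D(c) = (c + (-10 + c)/(2*c))/(2*(-4 + c)) (D(c) = ((c + (c - 10)/(c + c))/(c - 4))/2 = ((c + (-10 + c)/((2*c)))/(-4 + c))/2 = ((c + (-10 + c)*(1/(2*c)))/(-4 + c))/2 = ((c + (-10 + c)/(2*c))/(-4 + c))/2 = (c + (-10 + c)/(2*c))/(2*(-4 + c)))
-D(R) = -(-10 + 1 + 2*1²)/(4*1*(-4 + 1)) = -(-10 + 1 + 2*1)/(4*(-3)) = -(-1)*(-10 + 1 + 2)/(4*3) = -(-1)*(-7)/(4*3) = -1*7/12 = -7/12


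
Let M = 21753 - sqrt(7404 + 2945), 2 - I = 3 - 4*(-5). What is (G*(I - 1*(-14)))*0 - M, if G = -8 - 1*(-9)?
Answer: -21753 + sqrt(10349) ≈ -21651.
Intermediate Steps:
I = -21 (I = 2 - (3 - 4*(-5)) = 2 - (3 + 20) = 2 - 1*23 = 2 - 23 = -21)
G = 1 (G = -8 + 9 = 1)
M = 21753 - sqrt(10349) ≈ 21651.
(G*(I - 1*(-14)))*0 - M = (1*(-21 - 1*(-14)))*0 - (21753 - sqrt(10349)) = (1*(-21 + 14))*0 + (-21753 + sqrt(10349)) = (1*(-7))*0 + (-21753 + sqrt(10349)) = -7*0 + (-21753 + sqrt(10349)) = 0 + (-21753 + sqrt(10349)) = -21753 + sqrt(10349)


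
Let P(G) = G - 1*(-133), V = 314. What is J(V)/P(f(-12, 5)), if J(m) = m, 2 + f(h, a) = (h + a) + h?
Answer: 157/56 ≈ 2.8036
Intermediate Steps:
f(h, a) = -2 + a + 2*h (f(h, a) = -2 + ((h + a) + h) = -2 + ((a + h) + h) = -2 + (a + 2*h) = -2 + a + 2*h)
P(G) = 133 + G (P(G) = G + 133 = 133 + G)
J(V)/P(f(-12, 5)) = 314/(133 + (-2 + 5 + 2*(-12))) = 314/(133 + (-2 + 5 - 24)) = 314/(133 - 21) = 314/112 = 314*(1/112) = 157/56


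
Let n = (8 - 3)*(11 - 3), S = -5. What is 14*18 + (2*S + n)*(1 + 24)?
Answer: 1002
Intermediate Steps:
n = 40 (n = 5*8 = 40)
14*18 + (2*S + n)*(1 + 24) = 14*18 + (2*(-5) + 40)*(1 + 24) = 252 + (-10 + 40)*25 = 252 + 30*25 = 252 + 750 = 1002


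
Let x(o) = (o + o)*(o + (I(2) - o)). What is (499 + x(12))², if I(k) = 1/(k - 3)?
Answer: 225625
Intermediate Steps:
I(k) = 1/(-3 + k)
x(o) = -2*o (x(o) = (o + o)*(o + (1/(-3 + 2) - o)) = (2*o)*(o + (1/(-1) - o)) = (2*o)*(o + (-1 - o)) = (2*o)*(-1) = -2*o)
(499 + x(12))² = (499 - 2*12)² = (499 - 24)² = 475² = 225625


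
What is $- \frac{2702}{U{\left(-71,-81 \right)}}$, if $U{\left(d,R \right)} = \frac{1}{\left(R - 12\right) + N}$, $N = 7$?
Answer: $232372$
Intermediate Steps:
$U{\left(d,R \right)} = \frac{1}{-5 + R}$ ($U{\left(d,R \right)} = \frac{1}{\left(R - 12\right) + 7} = \frac{1}{\left(-12 + R\right) + 7} = \frac{1}{-5 + R}$)
$- \frac{2702}{U{\left(-71,-81 \right)}} = - \frac{2702}{\frac{1}{-5 - 81}} = - \frac{2702}{\frac{1}{-86}} = - \frac{2702}{- \frac{1}{86}} = \left(-2702\right) \left(-86\right) = 232372$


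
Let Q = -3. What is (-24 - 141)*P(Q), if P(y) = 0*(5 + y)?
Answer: 0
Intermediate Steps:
P(y) = 0
(-24 - 141)*P(Q) = (-24 - 141)*0 = -165*0 = 0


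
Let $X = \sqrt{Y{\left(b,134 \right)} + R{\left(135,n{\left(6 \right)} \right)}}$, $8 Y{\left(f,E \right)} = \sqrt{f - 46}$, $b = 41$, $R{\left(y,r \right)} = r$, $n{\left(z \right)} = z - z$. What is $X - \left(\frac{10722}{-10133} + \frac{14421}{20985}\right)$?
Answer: $\frac{26291059}{70880335} + \frac{\sqrt[4]{5} \left(1 + i\right)}{4} \approx 0.74476 + 0.37384 i$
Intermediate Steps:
$n{\left(z \right)} = 0$
$Y{\left(f,E \right)} = \frac{\sqrt{-46 + f}}{8}$ ($Y{\left(f,E \right)} = \frac{\sqrt{f - 46}}{8} = \frac{\sqrt{-46 + f}}{8}$)
$X = \frac{\sqrt{2} \sqrt[4]{5} \sqrt{i}}{4}$ ($X = \sqrt{\frac{\sqrt{-46 + 41}}{8} + 0} = \sqrt{\frac{\sqrt{-5}}{8} + 0} = \sqrt{\frac{i \sqrt{5}}{8} + 0} = \sqrt{\frac{i \sqrt{5}}{8}} = \frac{\sqrt{2} \sqrt[4]{5} \sqrt{i}}{4} \approx 0.37384 + 0.37384 i$)
$X - \left(\frac{10722}{-10133} + \frac{14421}{20985}\right) = \frac{\sqrt[4]{5} \left(1 + i\right)}{4} - \left(\frac{10722}{-10133} + \frac{14421}{20985}\right) = \frac{\sqrt[4]{5} \left(1 + i\right)}{4} - \left(10722 \left(- \frac{1}{10133}\right) + 14421 \cdot \frac{1}{20985}\right) = \frac{\sqrt[4]{5} \left(1 + i\right)}{4} - \left(- \frac{10722}{10133} + \frac{4807}{6995}\right) = \frac{\sqrt[4]{5} \left(1 + i\right)}{4} - - \frac{26291059}{70880335} = \frac{\sqrt[4]{5} \left(1 + i\right)}{4} + \frac{26291059}{70880335} = \frac{26291059}{70880335} + \frac{\sqrt[4]{5} \left(1 + i\right)}{4}$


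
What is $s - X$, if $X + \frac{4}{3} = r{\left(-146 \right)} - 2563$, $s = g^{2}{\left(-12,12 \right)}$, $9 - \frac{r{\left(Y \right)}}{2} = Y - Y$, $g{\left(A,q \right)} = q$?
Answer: $\frac{8071}{3} \approx 2690.3$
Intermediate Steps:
$r{\left(Y \right)} = 18$ ($r{\left(Y \right)} = 18 - 2 \left(Y - Y\right) = 18 - 0 = 18 + 0 = 18$)
$s = 144$ ($s = 12^{2} = 144$)
$X = - \frac{7639}{3}$ ($X = - \frac{4}{3} + \left(18 - 2563\right) = - \frac{4}{3} - 2545 = - \frac{7639}{3} \approx -2546.3$)
$s - X = 144 - - \frac{7639}{3} = 144 + \frac{7639}{3} = \frac{8071}{3}$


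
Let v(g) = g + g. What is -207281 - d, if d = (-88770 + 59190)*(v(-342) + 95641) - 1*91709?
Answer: 2808712488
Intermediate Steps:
v(g) = 2*g
d = -2808919769 (d = (-88770 + 59190)*(2*(-342) + 95641) - 1*91709 = -29580*(-684 + 95641) - 91709 = -29580*94957 - 91709 = -2808828060 - 91709 = -2808919769)
-207281 - d = -207281 - 1*(-2808919769) = -207281 + 2808919769 = 2808712488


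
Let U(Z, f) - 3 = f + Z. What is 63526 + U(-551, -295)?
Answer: 62683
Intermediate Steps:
U(Z, f) = 3 + Z + f (U(Z, f) = 3 + (f + Z) = 3 + (Z + f) = 3 + Z + f)
63526 + U(-551, -295) = 63526 + (3 - 551 - 295) = 63526 - 843 = 62683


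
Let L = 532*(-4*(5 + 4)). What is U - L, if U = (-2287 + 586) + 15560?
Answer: 33011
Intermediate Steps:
U = 13859 (U = -1701 + 15560 = 13859)
L = -19152 (L = 532*(-4*9) = 532*(-36) = -19152)
U - L = 13859 - 1*(-19152) = 13859 + 19152 = 33011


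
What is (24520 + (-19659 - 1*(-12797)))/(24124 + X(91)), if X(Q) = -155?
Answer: 17658/23969 ≈ 0.73670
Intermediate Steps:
(24520 + (-19659 - 1*(-12797)))/(24124 + X(91)) = (24520 + (-19659 - 1*(-12797)))/(24124 - 155) = (24520 + (-19659 + 12797))/23969 = (24520 - 6862)*(1/23969) = 17658*(1/23969) = 17658/23969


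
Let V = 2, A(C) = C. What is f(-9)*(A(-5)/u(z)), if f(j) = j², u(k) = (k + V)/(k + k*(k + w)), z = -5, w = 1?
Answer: 2025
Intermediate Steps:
u(k) = (2 + k)/(k + k*(1 + k)) (u(k) = (k + 2)/(k + k*(k + 1)) = (2 + k)/(k + k*(1 + k)))
f(-9)*(A(-5)/u(z)) = (-9)²*(-5/(1/(-5))) = 81*(-5/(-⅕)) = 81*(-5*(-5)) = 81*25 = 2025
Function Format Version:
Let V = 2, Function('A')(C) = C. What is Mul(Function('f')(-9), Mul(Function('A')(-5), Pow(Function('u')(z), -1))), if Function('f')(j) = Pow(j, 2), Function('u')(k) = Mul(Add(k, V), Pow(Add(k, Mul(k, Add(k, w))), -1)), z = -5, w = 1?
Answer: 2025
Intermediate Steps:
Function('u')(k) = Mul(Pow(Add(k, Mul(k, Add(1, k))), -1), Add(2, k)) (Function('u')(k) = Mul(Add(k, 2), Pow(Add(k, Mul(k, Add(k, 1))), -1)) = Mul(Add(2, k), Pow(Add(k, Mul(k, Add(1, k))), -1)) = Mul(Pow(Add(k, Mul(k, Add(1, k))), -1), Add(2, k)))
Mul(Function('f')(-9), Mul(Function('A')(-5), Pow(Function('u')(z), -1))) = Mul(Pow(-9, 2), Mul(-5, Pow(Pow(-5, -1), -1))) = Mul(81, Mul(-5, Pow(Rational(-1, 5), -1))) = Mul(81, Mul(-5, -5)) = Mul(81, 25) = 2025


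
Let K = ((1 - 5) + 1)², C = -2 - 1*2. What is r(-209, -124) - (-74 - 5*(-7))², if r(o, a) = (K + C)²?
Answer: -1496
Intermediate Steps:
C = -4 (C = -2 - 2 = -4)
K = 9 (K = (-4 + 1)² = (-3)² = 9)
r(o, a) = 25 (r(o, a) = (9 - 4)² = 5² = 25)
r(-209, -124) - (-74 - 5*(-7))² = 25 - (-74 - 5*(-7))² = 25 - (-74 + 35)² = 25 - 1*(-39)² = 25 - 1*1521 = 25 - 1521 = -1496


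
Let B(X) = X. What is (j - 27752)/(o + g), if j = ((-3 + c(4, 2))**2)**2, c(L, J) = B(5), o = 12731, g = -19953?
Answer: 13868/3611 ≈ 3.8405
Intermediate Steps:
c(L, J) = 5
j = 16 (j = ((-3 + 5)**2)**2 = (2**2)**2 = 4**2 = 16)
(j - 27752)/(o + g) = (16 - 27752)/(12731 - 19953) = -27736/(-7222) = -27736*(-1/7222) = 13868/3611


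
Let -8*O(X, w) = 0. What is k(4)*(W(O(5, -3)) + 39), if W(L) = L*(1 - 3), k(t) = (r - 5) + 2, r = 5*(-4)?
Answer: -897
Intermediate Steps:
O(X, w) = 0 (O(X, w) = -⅛*0 = 0)
r = -20
k(t) = -23 (k(t) = (-20 - 5) + 2 = -25 + 2 = -23)
W(L) = -2*L (W(L) = L*(-2) = -2*L)
k(4)*(W(O(5, -3)) + 39) = -23*(-2*0 + 39) = -23*(0 + 39) = -23*39 = -897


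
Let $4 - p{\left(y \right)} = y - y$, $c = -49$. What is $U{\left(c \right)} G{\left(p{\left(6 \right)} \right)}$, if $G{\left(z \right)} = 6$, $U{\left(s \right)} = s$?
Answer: $-294$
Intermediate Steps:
$p{\left(y \right)} = 4$ ($p{\left(y \right)} = 4 - \left(y - y\right) = 4 - 0 = 4 + 0 = 4$)
$U{\left(c \right)} G{\left(p{\left(6 \right)} \right)} = \left(-49\right) 6 = -294$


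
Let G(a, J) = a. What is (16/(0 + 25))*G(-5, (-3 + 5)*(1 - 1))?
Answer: -16/5 ≈ -3.2000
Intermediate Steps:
(16/(0 + 25))*G(-5, (-3 + 5)*(1 - 1)) = (16/(0 + 25))*(-5) = (16/25)*(-5) = -16/5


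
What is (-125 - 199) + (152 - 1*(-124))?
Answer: -48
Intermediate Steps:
(-125 - 199) + (152 - 1*(-124)) = -324 + (152 + 124) = -324 + 276 = -48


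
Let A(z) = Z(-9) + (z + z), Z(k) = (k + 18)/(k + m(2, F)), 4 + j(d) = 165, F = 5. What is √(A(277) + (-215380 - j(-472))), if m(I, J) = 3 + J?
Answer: 2*I*√53749 ≈ 463.68*I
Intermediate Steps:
j(d) = 161 (j(d) = -4 + 165 = 161)
Z(k) = (18 + k)/(8 + k) (Z(k) = (k + 18)/(k + (3 + 5)) = (18 + k)/(k + 8) = (18 + k)/(8 + k))
A(z) = -9 + 2*z (A(z) = (18 - 9)/(8 - 9) + (z + z) = 9/(-1) + 2*z = -1*9 + 2*z = -9 + 2*z)
√(A(277) + (-215380 - j(-472))) = √((-9 + 2*277) + (-215380 - 1*161)) = √((-9 + 554) + (-215380 - 161)) = √(545 - 215541) = √(-214996) = 2*I*√53749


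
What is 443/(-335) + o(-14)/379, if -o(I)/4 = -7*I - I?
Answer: -317977/126965 ≈ -2.5044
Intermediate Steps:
o(I) = 32*I (o(I) = -4*(-7*I - I) = -(-32)*I = 32*I)
443/(-335) + o(-14)/379 = 443/(-335) + (32*(-14))/379 = 443*(-1/335) - 448*1/379 = -443/335 - 448/379 = -317977/126965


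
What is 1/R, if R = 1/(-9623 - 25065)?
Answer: -34688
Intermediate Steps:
R = -1/34688 (R = 1/(-34688) = -1/34688 ≈ -2.8828e-5)
1/R = 1/(-1/34688) = -34688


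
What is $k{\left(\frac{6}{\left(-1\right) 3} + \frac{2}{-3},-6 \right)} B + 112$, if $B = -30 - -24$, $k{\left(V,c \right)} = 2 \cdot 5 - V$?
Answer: $36$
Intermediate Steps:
$k{\left(V,c \right)} = 10 - V$
$B = -6$ ($B = -30 + 24 = -6$)
$k{\left(\frac{6}{\left(-1\right) 3} + \frac{2}{-3},-6 \right)} B + 112 = \left(10 - \left(\frac{6}{\left(-1\right) 3} + \frac{2}{-3}\right)\right) \left(-6\right) + 112 = \left(10 - \left(\frac{6}{-3} + 2 \left(- \frac{1}{3}\right)\right)\right) \left(-6\right) + 112 = \left(10 - \left(6 \left(- \frac{1}{3}\right) - \frac{2}{3}\right)\right) \left(-6\right) + 112 = \left(10 - \left(-2 - \frac{2}{3}\right)\right) \left(-6\right) + 112 = \left(10 - - \frac{8}{3}\right) \left(-6\right) + 112 = \left(10 + \frac{8}{3}\right) \left(-6\right) + 112 = \frac{38}{3} \left(-6\right) + 112 = -76 + 112 = 36$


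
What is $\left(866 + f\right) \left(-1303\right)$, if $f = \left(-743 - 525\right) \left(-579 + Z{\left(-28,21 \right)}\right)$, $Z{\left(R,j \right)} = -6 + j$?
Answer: $-932971454$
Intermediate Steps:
$f = 715152$ ($f = \left(-743 - 525\right) \left(-579 + \left(-6 + 21\right)\right) = - 1268 \left(-579 + 15\right) = \left(-1268\right) \left(-564\right) = 715152$)
$\left(866 + f\right) \left(-1303\right) = \left(866 + 715152\right) \left(-1303\right) = 716018 \left(-1303\right) = -932971454$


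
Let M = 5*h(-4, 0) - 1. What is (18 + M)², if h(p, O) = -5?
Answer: 64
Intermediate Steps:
M = -26 (M = 5*(-5) - 1 = -25 - 1 = -26)
(18 + M)² = (18 - 26)² = (-8)² = 64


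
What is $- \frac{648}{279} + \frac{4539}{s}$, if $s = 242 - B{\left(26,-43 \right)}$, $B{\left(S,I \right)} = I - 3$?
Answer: $\frac{39991}{2976} \approx 13.438$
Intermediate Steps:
$B{\left(S,I \right)} = -3 + I$
$s = 288$ ($s = 242 - \left(-3 - 43\right) = 242 - -46 = 242 + 46 = 288$)
$- \frac{648}{279} + \frac{4539}{s} = - \frac{648}{279} + \frac{4539}{288} = \left(-648\right) \frac{1}{279} + 4539 \cdot \frac{1}{288} = - \frac{72}{31} + \frac{1513}{96} = \frac{39991}{2976}$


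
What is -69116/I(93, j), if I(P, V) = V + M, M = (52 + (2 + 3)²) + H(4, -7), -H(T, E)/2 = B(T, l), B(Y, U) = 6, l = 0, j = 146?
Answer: -69116/211 ≈ -327.56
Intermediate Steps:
H(T, E) = -12 (H(T, E) = -2*6 = -12)
M = 65 (M = (52 + (2 + 3)²) - 12 = (52 + 5²) - 12 = (52 + 25) - 12 = 77 - 12 = 65)
I(P, V) = 65 + V (I(P, V) = V + 65 = 65 + V)
-69116/I(93, j) = -69116/(65 + 146) = -69116/211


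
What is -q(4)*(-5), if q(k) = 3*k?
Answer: 60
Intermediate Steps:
-q(4)*(-5) = -3*4*(-5) = -1*12*(-5) = -12*(-5) = 60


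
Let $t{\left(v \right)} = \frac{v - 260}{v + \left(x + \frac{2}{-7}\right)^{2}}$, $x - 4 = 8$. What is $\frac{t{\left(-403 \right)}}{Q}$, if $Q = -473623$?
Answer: $- \frac{10829}{2055997443} \approx -5.267 \cdot 10^{-6}$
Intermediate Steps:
$x = 12$ ($x = 4 + 8 = 12$)
$t{\left(v \right)} = \frac{-260 + v}{\frac{6724}{49} + v}$ ($t{\left(v \right)} = \frac{v - 260}{v + \left(12 + \frac{2}{-7}\right)^{2}} = \frac{-260 + v}{v + \left(12 + 2 \left(- \frac{1}{7}\right)\right)^{2}} = \frac{-260 + v}{v + \left(12 - \frac{2}{7}\right)^{2}} = \frac{-260 + v}{v + \left(\frac{82}{7}\right)^{2}} = \frac{-260 + v}{v + \frac{6724}{49}} = \frac{-260 + v}{\frac{6724}{49} + v}$)
$\frac{t{\left(-403 \right)}}{Q} = \frac{49 \frac{1}{6724 + 49 \left(-403\right)} \left(-260 - 403\right)}{-473623} = 49 \frac{1}{6724 - 19747} \left(-663\right) \left(- \frac{1}{473623}\right) = 49 \frac{1}{-13023} \left(-663\right) \left(- \frac{1}{473623}\right) = 49 \left(- \frac{1}{13023}\right) \left(-663\right) \left(- \frac{1}{473623}\right) = \frac{10829}{4341} \left(- \frac{1}{473623}\right) = - \frac{10829}{2055997443}$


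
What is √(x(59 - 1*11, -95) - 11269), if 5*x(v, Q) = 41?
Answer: 12*I*√1955/5 ≈ 106.12*I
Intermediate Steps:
x(v, Q) = 41/5 (x(v, Q) = (⅕)*41 = 41/5)
√(x(59 - 1*11, -95) - 11269) = √(41/5 - 11269) = √(-56304/5) = 12*I*√1955/5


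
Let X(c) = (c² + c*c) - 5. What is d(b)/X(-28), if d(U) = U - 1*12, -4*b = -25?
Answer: -23/6252 ≈ -0.0036788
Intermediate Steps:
b = 25/4 (b = -¼*(-25) = 25/4 ≈ 6.2500)
d(U) = -12 + U (d(U) = U - 12 = -12 + U)
X(c) = -5 + 2*c² (X(c) = (c² + c²) - 5 = 2*c² - 5 = -5 + 2*c²)
d(b)/X(-28) = (-12 + 25/4)/(-5 + 2*(-28)²) = -23/(4*(-5 + 2*784)) = -23/(4*(-5 + 1568)) = -23/4/1563 = -23/4*1/1563 = -23/6252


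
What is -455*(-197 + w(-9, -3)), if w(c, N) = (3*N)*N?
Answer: 77350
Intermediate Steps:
w(c, N) = 3*N²
-455*(-197 + w(-9, -3)) = -455*(-197 + 3*(-3)²) = -455*(-197 + 3*9) = -455*(-197 + 27) = -455*(-170) = 77350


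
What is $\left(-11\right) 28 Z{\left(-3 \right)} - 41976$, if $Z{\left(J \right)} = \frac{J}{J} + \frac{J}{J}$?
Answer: $-42592$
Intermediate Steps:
$Z{\left(J \right)} = 2$ ($Z{\left(J \right)} = 1 + 1 = 2$)
$\left(-11\right) 28 Z{\left(-3 \right)} - 41976 = \left(-11\right) 28 \cdot 2 - 41976 = \left(-308\right) 2 - 41976 = -616 - 41976 = -42592$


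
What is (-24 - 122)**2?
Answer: 21316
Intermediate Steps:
(-24 - 122)**2 = (-146)**2 = 21316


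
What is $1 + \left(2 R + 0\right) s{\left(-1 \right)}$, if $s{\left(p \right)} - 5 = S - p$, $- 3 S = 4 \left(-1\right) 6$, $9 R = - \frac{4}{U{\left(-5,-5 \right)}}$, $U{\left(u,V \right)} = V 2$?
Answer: $\frac{101}{45} \approx 2.2444$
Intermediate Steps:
$U{\left(u,V \right)} = 2 V$
$R = \frac{2}{45}$ ($R = \frac{\left(-4\right) \frac{1}{2 \left(-5\right)}}{9} = \frac{\left(-4\right) \frac{1}{-10}}{9} = \frac{\left(-4\right) \left(- \frac{1}{10}\right)}{9} = \frac{1}{9} \cdot \frac{2}{5} = \frac{2}{45} \approx 0.044444$)
$S = 8$ ($S = - \frac{4 \left(-1\right) 6}{3} = - \frac{\left(-4\right) 6}{3} = \left(- \frac{1}{3}\right) \left(-24\right) = 8$)
$s{\left(p \right)} = 13 - p$ ($s{\left(p \right)} = 5 - \left(-8 + p\right) = 13 - p$)
$1 + \left(2 R + 0\right) s{\left(-1 \right)} = 1 + \left(2 \cdot \frac{2}{45} + 0\right) \left(13 - -1\right) = 1 + \left(\frac{4}{45} + 0\right) \left(13 + 1\right) = 1 + \frac{4}{45} \cdot 14 = 1 + \frac{56}{45} = \frac{101}{45}$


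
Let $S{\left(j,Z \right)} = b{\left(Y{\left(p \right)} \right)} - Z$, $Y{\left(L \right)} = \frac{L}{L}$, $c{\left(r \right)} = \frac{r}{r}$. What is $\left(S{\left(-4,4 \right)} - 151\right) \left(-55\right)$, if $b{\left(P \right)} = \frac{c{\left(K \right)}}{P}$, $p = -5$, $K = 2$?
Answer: $8470$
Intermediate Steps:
$c{\left(r \right)} = 1$
$Y{\left(L \right)} = 1$
$b{\left(P \right)} = \frac{1}{P}$ ($b{\left(P \right)} = 1 \frac{1}{P} = \frac{1}{P}$)
$S{\left(j,Z \right)} = 1 - Z$ ($S{\left(j,Z \right)} = 1^{-1} - Z = 1 - Z$)
$\left(S{\left(-4,4 \right)} - 151\right) \left(-55\right) = \left(\left(1 - 4\right) - 151\right) \left(-55\right) = \left(-3 - 151\right) \left(-55\right) = \left(-154\right) \left(-55\right) = 8470$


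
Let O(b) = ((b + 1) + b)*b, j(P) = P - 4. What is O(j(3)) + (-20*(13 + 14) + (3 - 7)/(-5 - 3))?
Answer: -1077/2 ≈ -538.50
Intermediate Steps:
j(P) = -4 + P
O(b) = b*(1 + 2*b) (O(b) = ((1 + b) + b)*b = (1 + 2*b)*b = b*(1 + 2*b))
O(j(3)) + (-20*(13 + 14) + (3 - 7)/(-5 - 3)) = (-4 + 3)*(1 + 2*(-4 + 3)) + (-20*(13 + 14) + (3 - 7)/(-5 - 3)) = -(1 + 2*(-1)) + (-20*27 - 4/(-8)) = -(1 - 2) + (-540 - 4*(-1/8)) = -1*(-1) + (-540 + 1/2) = 1 - 1079/2 = -1077/2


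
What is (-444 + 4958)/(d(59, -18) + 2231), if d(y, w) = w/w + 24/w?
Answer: 6771/3346 ≈ 2.0236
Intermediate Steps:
d(y, w) = 1 + 24/w
(-444 + 4958)/(d(59, -18) + 2231) = (-444 + 4958)/((24 - 18)/(-18) + 2231) = 4514/(-1/18*6 + 2231) = 4514/(-1/3 + 2231) = 4514/(6692/3) = 4514*(3/6692) = 6771/3346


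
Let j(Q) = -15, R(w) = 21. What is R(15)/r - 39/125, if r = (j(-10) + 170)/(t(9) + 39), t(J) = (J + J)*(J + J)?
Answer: 189366/3875 ≈ 48.869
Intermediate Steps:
t(J) = 4*J**2 (t(J) = (2*J)*(2*J) = 4*J**2)
r = 155/363 (r = (-15 + 170)/(4*9**2 + 39) = 155/(4*81 + 39) = 155/(324 + 39) = 155/363 ≈ 0.42700)
R(15)/r - 39/125 = 21/(155/363) - 39/125 = 21*(363/155) - 39*1/125 = 7623/155 - 39/125 = 189366/3875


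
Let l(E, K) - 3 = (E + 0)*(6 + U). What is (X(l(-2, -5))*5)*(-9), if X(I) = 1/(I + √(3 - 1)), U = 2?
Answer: 585/167 + 45*√2/167 ≈ 3.8841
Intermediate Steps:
l(E, K) = 3 + 8*E (l(E, K) = 3 + (E + 0)*(6 + 2) = 3 + E*8 = 3 + 8*E)
X(I) = 1/(I + √2)
(X(l(-2, -5))*5)*(-9) = (5/((3 + 8*(-2)) + √2))*(-9) = (5/((3 - 16) + √2))*(-9) = (5/(-13 + √2))*(-9) = -45/(-13 + √2)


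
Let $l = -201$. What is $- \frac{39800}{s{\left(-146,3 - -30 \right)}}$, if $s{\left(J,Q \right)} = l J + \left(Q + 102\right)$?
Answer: $- \frac{39800}{29481} \approx -1.35$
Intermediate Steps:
$s{\left(J,Q \right)} = 102 + Q - 201 J$ ($s{\left(J,Q \right)} = - 201 J + \left(Q + 102\right) = - 201 J + \left(102 + Q\right) = 102 + Q - 201 J$)
$- \frac{39800}{s{\left(-146,3 - -30 \right)}} = - \frac{39800}{102 + \left(3 - -30\right) - -29346} = - \frac{39800}{102 + \left(3 + 30\right) + 29346} = - \frac{39800}{102 + 33 + 29346} = - \frac{39800}{29481}$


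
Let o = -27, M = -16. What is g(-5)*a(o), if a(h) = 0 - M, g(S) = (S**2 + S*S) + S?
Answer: 720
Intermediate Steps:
g(S) = S + 2*S**2 (g(S) = (S**2 + S**2) + S = 2*S**2 + S = S + 2*S**2)
a(h) = 16 (a(h) = 0 - 1*(-16) = 0 + 16 = 16)
g(-5)*a(o) = -5*(1 + 2*(-5))*16 = -5*(1 - 10)*16 = -5*(-9)*16 = 45*16 = 720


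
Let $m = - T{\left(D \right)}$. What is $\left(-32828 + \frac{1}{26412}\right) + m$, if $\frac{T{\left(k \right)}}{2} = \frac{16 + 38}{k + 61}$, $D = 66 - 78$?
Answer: $- \frac{42488456111}{1294188} \approx -32830.0$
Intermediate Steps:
$D = -12$
$T{\left(k \right)} = \frac{108}{61 + k}$ ($T{\left(k \right)} = 2 \frac{16 + 38}{k + 61} = 2 \frac{54}{61 + k} = \frac{108}{61 + k}$)
$m = - \frac{108}{49}$ ($m = - \frac{108}{61 - 12} = - \frac{108}{49} \approx -2.2041$)
$\left(-32828 + \frac{1}{26412}\right) + m = \left(-32828 + \frac{1}{26412}\right) - \frac{108}{49} = - \frac{867053135}{26412} - \frac{108}{49} = - \frac{42488456111}{1294188}$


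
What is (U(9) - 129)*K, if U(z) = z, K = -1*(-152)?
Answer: -18240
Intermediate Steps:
K = 152
(U(9) - 129)*K = (9 - 129)*152 = -120*152 = -18240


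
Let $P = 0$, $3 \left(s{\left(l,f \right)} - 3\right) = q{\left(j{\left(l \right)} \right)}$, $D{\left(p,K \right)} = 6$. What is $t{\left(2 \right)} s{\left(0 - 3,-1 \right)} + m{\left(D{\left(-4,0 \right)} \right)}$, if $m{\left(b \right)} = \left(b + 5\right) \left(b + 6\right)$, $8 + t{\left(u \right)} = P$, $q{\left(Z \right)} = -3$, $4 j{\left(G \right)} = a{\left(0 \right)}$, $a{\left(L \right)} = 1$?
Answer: $116$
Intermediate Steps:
$j{\left(G \right)} = \frac{1}{4}$ ($j{\left(G \right)} = \frac{1}{4} \cdot 1 = \frac{1}{4}$)
$s{\left(l,f \right)} = 2$ ($s{\left(l,f \right)} = 3 + \frac{1}{3} \left(-3\right) = 3 - 1 = 2$)
$t{\left(u \right)} = -8$ ($t{\left(u \right)} = -8 + 0 = -8$)
$m{\left(b \right)} = \left(5 + b\right) \left(6 + b\right)$
$t{\left(2 \right)} s{\left(0 - 3,-1 \right)} + m{\left(D{\left(-4,0 \right)} \right)} = \left(-8\right) 2 + \left(30 + 6^{2} + 11 \cdot 6\right) = -16 + \left(30 + 36 + 66\right) = -16 + 132 = 116$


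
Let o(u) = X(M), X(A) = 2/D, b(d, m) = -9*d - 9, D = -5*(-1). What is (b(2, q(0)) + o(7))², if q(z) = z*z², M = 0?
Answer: 17689/25 ≈ 707.56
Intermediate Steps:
D = 5
q(z) = z³
b(d, m) = -9 - 9*d
X(A) = ⅖ (X(A) = 2/5 = 2*(⅕) = ⅖)
o(u) = ⅖
(b(2, q(0)) + o(7))² = ((-9 - 9*2) + ⅖)² = ((-9 - 18) + ⅖)² = (-27 + ⅖)² = (-133/5)² = 17689/25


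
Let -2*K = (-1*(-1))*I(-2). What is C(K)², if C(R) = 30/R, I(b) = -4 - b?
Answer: 900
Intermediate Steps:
K = 1 (K = -(-1*(-1))*(-4 - 1*(-2))/2 = -(-4 + 2)/2 = -(-2)/2 = -½*(-2) = 1)
C(K)² = (30/1)² = (30*1)² = 30² = 900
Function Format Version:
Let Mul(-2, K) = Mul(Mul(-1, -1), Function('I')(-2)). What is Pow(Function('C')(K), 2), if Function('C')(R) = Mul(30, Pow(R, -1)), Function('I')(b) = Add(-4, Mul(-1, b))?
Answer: 900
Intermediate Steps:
K = 1 (K = Mul(Rational(-1, 2), Mul(Mul(-1, -1), Add(-4, Mul(-1, -2)))) = Mul(Rational(-1, 2), Mul(1, Add(-4, 2))) = Mul(Rational(-1, 2), Mul(1, -2)) = Mul(Rational(-1, 2), -2) = 1)
Pow(Function('C')(K), 2) = Pow(Mul(30, Pow(1, -1)), 2) = Pow(Mul(30, 1), 2) = Pow(30, 2) = 900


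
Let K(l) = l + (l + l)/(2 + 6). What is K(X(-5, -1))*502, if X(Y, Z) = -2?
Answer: -1255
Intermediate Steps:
K(l) = 5*l/4 (K(l) = l + (2*l)/8 = l + (2*l)*(⅛) = l + l/4 = 5*l/4)
K(X(-5, -1))*502 = ((5/4)*(-2))*502 = -5/2*502 = -1255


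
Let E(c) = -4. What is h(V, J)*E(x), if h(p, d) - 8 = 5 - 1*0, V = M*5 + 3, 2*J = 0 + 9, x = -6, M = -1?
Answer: -52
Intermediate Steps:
J = 9/2 (J = (0 + 9)/2 = (½)*9 = 9/2 ≈ 4.5000)
V = -2 (V = -1*5 + 3 = -5 + 3 = -2)
h(p, d) = 13 (h(p, d) = 8 + (5 - 1*0) = 8 + (5 + 0) = 8 + 5 = 13)
h(V, J)*E(x) = 13*(-4) = -52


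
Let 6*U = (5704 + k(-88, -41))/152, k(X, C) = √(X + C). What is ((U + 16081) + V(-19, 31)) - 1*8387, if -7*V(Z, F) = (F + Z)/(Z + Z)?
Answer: 6144839/798 + I*√129/912 ≈ 7700.3 + 0.012454*I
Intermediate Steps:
k(X, C) = √(C + X)
V(Z, F) = -(F + Z)/(14*Z) (V(Z, F) = -(F + Z)/(7*(Z + Z)) = -(F + Z)/(7*(2*Z)) = -(F + Z)*1/(2*Z)/7 = -(F + Z)/(14*Z))
U = 713/114 + I*√129/912 (U = ((5704 + √(-41 - 88))/152)/6 = ((5704 + √(-129))*(1/152))/6 = ((5704 + I*√129)*(1/152))/6 = (713/19 + I*√129/152)/6 = 713/114 + I*√129/912 ≈ 6.2544 + 0.012454*I)
((U + 16081) + V(-19, 31)) - 1*8387 = (((713/114 + I*√129/912) + 16081) + (1/14)*(-1*31 - 1*(-19))/(-19)) - 1*8387 = ((1833947/114 + I*√129/912) + (1/14)*(-1/19)*(-31 + 19)) - 8387 = ((1833947/114 + I*√129/912) + (1/14)*(-1/19)*(-12)) - 8387 = ((1833947/114 + I*√129/912) + 6/133) - 8387 = (12837665/798 + I*√129/912) - 8387 = 6144839/798 + I*√129/912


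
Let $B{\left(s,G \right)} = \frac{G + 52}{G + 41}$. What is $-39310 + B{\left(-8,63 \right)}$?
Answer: $- \frac{4088125}{104} \approx -39309.0$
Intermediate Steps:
$B{\left(s,G \right)} = \frac{52 + G}{41 + G}$
$-39310 + B{\left(-8,63 \right)} = -39310 + \frac{52 + 63}{41 + 63} = -39310 + \frac{1}{104} \cdot 115 = -39310 + \frac{115}{104} = - \frac{4088125}{104}$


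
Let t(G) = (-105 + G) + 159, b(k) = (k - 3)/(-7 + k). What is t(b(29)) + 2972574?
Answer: 32698921/11 ≈ 2.9726e+6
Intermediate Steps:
b(k) = (-3 + k)/(-7 + k)
t(G) = 54 + G
t(b(29)) + 2972574 = (54 + (-3 + 29)/(-7 + 29)) + 2972574 = (54 + 26/22) + 2972574 = (54 + (1/22)*26) + 2972574 = (54 + 13/11) + 2972574 = 607/11 + 2972574 = 32698921/11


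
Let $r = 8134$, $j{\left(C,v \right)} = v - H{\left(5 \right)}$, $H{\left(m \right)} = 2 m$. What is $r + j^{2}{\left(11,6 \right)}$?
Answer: $8150$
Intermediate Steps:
$j{\left(C,v \right)} = -10 + v$ ($j{\left(C,v \right)} = v - 2 \cdot 5 = v - 10 = -10 + v$)
$r + j^{2}{\left(11,6 \right)} = 8134 + \left(-10 + 6\right)^{2} = 8134 + \left(-4\right)^{2} = 8134 + 16 = 8150$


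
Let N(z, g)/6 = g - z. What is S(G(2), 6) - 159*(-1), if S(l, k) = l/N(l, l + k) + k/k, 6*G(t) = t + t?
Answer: 8641/54 ≈ 160.02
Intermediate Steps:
N(z, g) = -6*z + 6*g (N(z, g) = 6*(g - z) = -6*z + 6*g)
G(t) = t/3 (G(t) = (t + t)/6 = (2*t)/6 = t/3)
S(l, k) = 1 + l/(6*k) (S(l, k) = l/(-6*l + 6*(l + k)) + k/k = l/(-6*l + 6*(k + l)) + 1 = l/(-6*l + (6*k + 6*l)) + 1 = l/((6*k)) + 1 = l*(1/(6*k)) + 1 = l/(6*k) + 1 = 1 + l/(6*k))
S(G(2), 6) - 159*(-1) = (6 + ((⅓)*2)/6)/6 - 159*(-1) = (6 + (⅙)*(⅔))/6 + 159 = (6 + ⅑)/6 + 159 = (⅙)*(55/9) + 159 = 55/54 + 159 = 8641/54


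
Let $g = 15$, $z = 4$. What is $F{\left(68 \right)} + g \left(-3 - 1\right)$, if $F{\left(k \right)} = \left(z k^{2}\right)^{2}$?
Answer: $342101956$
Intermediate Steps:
$F{\left(k \right)} = 16 k^{4}$ ($F{\left(k \right)} = \left(4 k^{2}\right)^{2} = 16 k^{4}$)
$F{\left(68 \right)} + g \left(-3 - 1\right) = 16 \cdot 68^{4} + 15 \left(-3 - 1\right) = 16 \cdot 21381376 + 15 \left(-4\right) = 342102016 - 60 = 342101956$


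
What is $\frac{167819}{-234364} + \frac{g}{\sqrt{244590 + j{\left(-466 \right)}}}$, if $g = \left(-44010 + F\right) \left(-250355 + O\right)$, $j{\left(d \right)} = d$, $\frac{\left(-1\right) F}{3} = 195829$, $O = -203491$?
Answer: $- \frac{167819}{234364} + \frac{143301193731 \sqrt{61031}}{61031} \approx 5.8006 \cdot 10^{8}$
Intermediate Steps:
$F = -587487$ ($F = \left(-3\right) 195829 = -587487$)
$g = 286602387462$ ($g = \left(-44010 - 587487\right) \left(-250355 - 203491\right) = \left(-631497\right) \left(-453846\right) = 286602387462$)
$\frac{167819}{-234364} + \frac{g}{\sqrt{244590 + j{\left(-466 \right)}}} = \frac{167819}{-234364} + \frac{286602387462}{\sqrt{244590 - 466}} = 167819 \left(- \frac{1}{234364}\right) + \frac{286602387462}{\sqrt{244124}} = - \frac{167819}{234364} + \frac{286602387462}{2 \sqrt{61031}} = - \frac{167819}{234364} + 286602387462 \frac{\sqrt{61031}}{122062} = - \frac{167819}{234364} + \frac{143301193731 \sqrt{61031}}{61031}$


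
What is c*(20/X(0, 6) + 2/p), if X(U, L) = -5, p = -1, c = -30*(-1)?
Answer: -180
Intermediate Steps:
c = 30
c*(20/X(0, 6) + 2/p) = 30*(20/(-5) + 2/(-1)) = 30*(20*(-1/5) + 2*(-1)) = 30*(-4 - 2) = 30*(-6) = -180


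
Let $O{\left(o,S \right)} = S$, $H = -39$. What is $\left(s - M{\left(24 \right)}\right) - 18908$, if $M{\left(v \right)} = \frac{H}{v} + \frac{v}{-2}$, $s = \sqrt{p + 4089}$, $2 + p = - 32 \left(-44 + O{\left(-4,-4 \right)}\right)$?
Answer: $- \frac{151155}{8} + \sqrt{5623} \approx -18819.0$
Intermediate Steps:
$p = 1534$ ($p = -2 - 32 \left(-44 - 4\right) = -2 - -1536 = -2 + 1536 = 1534$)
$s = \sqrt{5623}$ ($s = \sqrt{1534 + 4089} = \sqrt{5623} \approx 74.987$)
$M{\left(v \right)} = - \frac{39}{v} - \frac{v}{2}$ ($M{\left(v \right)} = - \frac{39}{v} + \frac{v}{-2} = - \frac{39}{v} + v \left(- \frac{1}{2}\right) = - \frac{39}{v} - \frac{v}{2}$)
$\left(s - M{\left(24 \right)}\right) - 18908 = \left(\sqrt{5623} - \left(- \frac{39}{24} - 12\right)\right) - 18908 = \left(\sqrt{5623} - \left(\left(-39\right) \frac{1}{24} - 12\right)\right) - 18908 = \left(\sqrt{5623} - \left(- \frac{13}{8} - 12\right)\right) - 18908 = \left(\sqrt{5623} - - \frac{109}{8}\right) - 18908 = \left(\sqrt{5623} + \frac{109}{8}\right) - 18908 = \left(\frac{109}{8} + \sqrt{5623}\right) - 18908 = - \frac{151155}{8} + \sqrt{5623}$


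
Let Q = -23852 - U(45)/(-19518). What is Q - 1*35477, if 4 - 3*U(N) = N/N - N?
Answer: -578991703/9759 ≈ -59329.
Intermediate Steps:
U(N) = 1 + N/3 (U(N) = 4/3 - (N/N - N)/3 = 4/3 - (1 - N)/3 = 4/3 + (-1/3 + N/3) = 1 + N/3)
Q = -232771660/9759 (Q = -23852 - (1 + (1/3)*45)/(-19518) = -23852 - (1 + 15)*(-1)/19518 = -23852 - 16*(-1)/19518 = -23852 - 1*(-8/9759) = -23852 + 8/9759 = -232771660/9759 ≈ -23852.)
Q - 1*35477 = -232771660/9759 - 1*35477 = -232771660/9759 - 35477 = -578991703/9759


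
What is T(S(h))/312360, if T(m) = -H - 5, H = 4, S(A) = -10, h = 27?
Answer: -3/104120 ≈ -2.8813e-5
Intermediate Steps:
T(m) = -9 (T(m) = -1*4 - 5 = -4 - 5 = -9)
T(S(h))/312360 = -9/312360 = -9*1/312360 = -3/104120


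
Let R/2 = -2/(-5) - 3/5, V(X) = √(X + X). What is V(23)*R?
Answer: -2*√46/5 ≈ -2.7129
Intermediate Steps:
V(X) = √2*√X (V(X) = √(2*X) = √2*√X)
R = -⅖ (R = 2*(-2/(-5) - 3/5) = 2*(-2*(-⅕) - 3*⅕) = 2*(⅖ - ⅗) = 2*(-⅕) = -⅖ ≈ -0.40000)
V(23)*R = (√2*√23)*(-⅖) = √46*(-⅖) = -2*√46/5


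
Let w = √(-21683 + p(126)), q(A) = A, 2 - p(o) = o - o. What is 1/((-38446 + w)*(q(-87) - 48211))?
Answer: 19223/35695037700953 + 3*I*√2409/71390075401906 ≈ 5.3853e-10 + 2.0625e-12*I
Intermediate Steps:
p(o) = 2 (p(o) = 2 - (o - o) = 2 - 1*0 = 2 + 0 = 2)
w = 3*I*√2409 (w = √(-21683 + 2) = √(-21681) = 3*I*√2409 ≈ 147.24*I)
1/((-38446 + w)*(q(-87) - 48211)) = 1/((-38446 + 3*I*√2409)*(-87 - 48211)) = 1/((-38446 + 3*I*√2409)*(-48298)) = 1/(1856864908 - 144894*I*√2409)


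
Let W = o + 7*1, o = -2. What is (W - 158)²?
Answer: 23409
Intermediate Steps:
W = 5 (W = -2 + 7*1 = -2 + 7 = 5)
(W - 158)² = (5 - 158)² = (-153)² = 23409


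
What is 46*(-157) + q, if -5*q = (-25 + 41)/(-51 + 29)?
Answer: -397202/55 ≈ -7221.9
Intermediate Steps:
q = 8/55 (q = -(-25 + 41)/(5*(-51 + 29)) = -16/(5*(-22)) = -16*(-1)/(5*22) = -⅕*(-8/11) = 8/55 ≈ 0.14545)
46*(-157) + q = 46*(-157) + 8/55 = -7222 + 8/55 = -397202/55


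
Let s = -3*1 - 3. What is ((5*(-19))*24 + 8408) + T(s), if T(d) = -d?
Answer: 6134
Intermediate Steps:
s = -6 (s = -3 - 3 = -6)
((5*(-19))*24 + 8408) + T(s) = ((5*(-19))*24 + 8408) - 1*(-6) = (-95*24 + 8408) + 6 = (-2280 + 8408) + 6 = 6128 + 6 = 6134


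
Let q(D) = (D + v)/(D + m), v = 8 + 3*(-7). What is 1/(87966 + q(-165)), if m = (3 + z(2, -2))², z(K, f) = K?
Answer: 70/6157709 ≈ 1.1368e-5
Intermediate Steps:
v = -13 (v = 8 - 21 = -13)
m = 25 (m = (3 + 2)² = 5² = 25)
q(D) = (-13 + D)/(25 + D) (q(D) = (D - 13)/(D + 25) = (-13 + D)/(25 + D))
1/(87966 + q(-165)) = 1/(87966 + (-13 - 165)/(25 - 165)) = 1/(87966 - 178/(-140)) = 1/(87966 - 1/140*(-178)) = 1/(87966 + 89/70) = 1/(6157709/70) = 70/6157709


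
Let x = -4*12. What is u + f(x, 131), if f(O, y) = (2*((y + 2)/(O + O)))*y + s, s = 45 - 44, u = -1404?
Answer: -84767/48 ≈ -1766.0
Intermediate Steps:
s = 1
x = -48
f(O, y) = 1 + y*(2 + y)/O (f(O, y) = (2*((y + 2)/(O + O)))*y + 1 = (2*((2 + y)/((2*O))))*y + 1 = (2*((2 + y)*(1/(2*O))))*y + 1 = (2*((2 + y)/(2*O)))*y + 1 = ((2 + y)/O)*y + 1 = y*(2 + y)/O + 1 = 1 + y*(2 + y)/O)
u + f(x, 131) = -1404 + (-48 + 131**2 + 2*131)/(-48) = -1404 - (-48 + 17161 + 262)/48 = -1404 - 1/48*17375 = -1404 - 17375/48 = -84767/48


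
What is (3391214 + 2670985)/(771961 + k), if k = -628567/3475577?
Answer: 21069639413823/2683009267930 ≈ 7.8530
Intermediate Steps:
k = -628567/3475577 (k = -628567*1/3475577 = -628567/3475577 ≈ -0.18085)
(3391214 + 2670985)/(771961 + k) = (3391214 + 2670985)/(771961 - 628567/3475577) = 6062199/(2683009267930/3475577) = 6062199*(3475577/2683009267930) = 21069639413823/2683009267930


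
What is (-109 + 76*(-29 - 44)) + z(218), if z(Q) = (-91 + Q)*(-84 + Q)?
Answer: 11361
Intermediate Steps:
(-109 + 76*(-29 - 44)) + z(218) = (-109 + 76*(-29 - 44)) + (7644 + 218² - 175*218) = (-109 + 76*(-73)) + (7644 + 47524 - 38150) = (-109 - 5548) + 17018 = -5657 + 17018 = 11361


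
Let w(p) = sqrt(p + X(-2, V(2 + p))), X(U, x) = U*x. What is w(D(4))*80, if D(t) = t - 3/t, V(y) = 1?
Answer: 40*sqrt(5) ≈ 89.443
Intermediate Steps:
w(p) = sqrt(-2 + p) (w(p) = sqrt(p - 2*1) = sqrt(p - 2) = sqrt(-2 + p))
w(D(4))*80 = sqrt(-2 + (4 - 3/4))*80 = sqrt(-2 + 13/4)*80 = sqrt(5/4)*80 = (sqrt(5)/2)*80 = 40*sqrt(5)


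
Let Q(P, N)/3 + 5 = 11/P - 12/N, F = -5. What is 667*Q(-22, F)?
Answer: -62031/10 ≈ -6203.1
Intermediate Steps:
Q(P, N) = -15 - 36/N + 33/P (Q(P, N) = -15 + 3*(11/P - 12/N) = -15 + 3*(-12/N + 11/P) = -15 + (-36/N + 33/P) = -15 - 36/N + 33/P)
667*Q(-22, F) = 667*(-15 - 36/(-5) + 33/(-22)) = 667*(-15 - 36*(-⅕) + 33*(-1/22)) = 667*(-15 + 36/5 - 3/2) = 667*(-93/10) = -62031/10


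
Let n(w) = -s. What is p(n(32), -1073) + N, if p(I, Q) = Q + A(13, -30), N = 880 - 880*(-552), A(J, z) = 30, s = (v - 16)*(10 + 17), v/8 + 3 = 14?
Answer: 485597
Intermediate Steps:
v = 88 (v = -24 + 8*14 = -24 + 112 = 88)
s = 1944 (s = (88 - 16)*(10 + 17) = 72*27 = 1944)
n(w) = -1944 (n(w) = -1*1944 = -1944)
N = 486640 (N = 880 + 485760 = 486640)
p(I, Q) = 30 + Q (p(I, Q) = Q + 30 = 30 + Q)
p(n(32), -1073) + N = (30 - 1073) + 486640 = -1043 + 486640 = 485597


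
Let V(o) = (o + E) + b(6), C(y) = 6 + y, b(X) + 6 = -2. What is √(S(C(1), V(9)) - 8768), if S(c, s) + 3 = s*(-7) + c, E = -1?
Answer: 2*I*√2191 ≈ 93.616*I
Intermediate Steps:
b(X) = -8 (b(X) = -6 - 2 = -8)
V(o) = -9 + o (V(o) = (o - 1) - 8 = (-1 + o) - 8 = -9 + o)
S(c, s) = -3 + c - 7*s (S(c, s) = -3 + (s*(-7) + c) = -3 + (-7*s + c) = -3 + (c - 7*s) = -3 + c - 7*s)
√(S(C(1), V(9)) - 8768) = √((-3 + (6 + 1) - 7*(-9 + 9)) - 8768) = √((-3 + 7 - 7*0) - 8768) = √((-3 + 7 + 0) - 8768) = √(4 - 8768) = √(-8764) = 2*I*√2191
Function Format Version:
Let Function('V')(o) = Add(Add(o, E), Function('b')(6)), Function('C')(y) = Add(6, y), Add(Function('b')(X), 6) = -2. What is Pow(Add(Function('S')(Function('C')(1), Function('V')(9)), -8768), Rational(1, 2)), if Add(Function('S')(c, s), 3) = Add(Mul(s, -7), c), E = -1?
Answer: Mul(2, I, Pow(2191, Rational(1, 2))) ≈ Mul(93.616, I)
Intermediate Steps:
Function('b')(X) = -8 (Function('b')(X) = Add(-6, -2) = -8)
Function('V')(o) = Add(-9, o) (Function('V')(o) = Add(Add(o, -1), -8) = Add(Add(-1, o), -8) = Add(-9, o))
Function('S')(c, s) = Add(-3, c, Mul(-7, s)) (Function('S')(c, s) = Add(-3, Add(Mul(s, -7), c)) = Add(-3, Add(Mul(-7, s), c)) = Add(-3, Add(c, Mul(-7, s))) = Add(-3, c, Mul(-7, s)))
Pow(Add(Function('S')(Function('C')(1), Function('V')(9)), -8768), Rational(1, 2)) = Pow(Add(Add(-3, Add(6, 1), Mul(-7, Add(-9, 9))), -8768), Rational(1, 2)) = Pow(Add(Add(-3, 7, Mul(-7, 0)), -8768), Rational(1, 2)) = Pow(Add(Add(-3, 7, 0), -8768), Rational(1, 2)) = Pow(Add(4, -8768), Rational(1, 2)) = Pow(-8764, Rational(1, 2)) = Mul(2, I, Pow(2191, Rational(1, 2)))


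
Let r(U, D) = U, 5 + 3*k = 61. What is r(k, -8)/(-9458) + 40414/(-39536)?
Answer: -287230213/280448616 ≈ -1.0242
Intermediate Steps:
k = 56/3 (k = -5/3 + (⅓)*61 = -5/3 + 61/3 = 56/3 ≈ 18.667)
r(k, -8)/(-9458) + 40414/(-39536) = (56/3)/(-9458) + 40414/(-39536) = (56/3)*(-1/9458) + 40414*(-1/39536) = -28/14187 - 20207/19768 = -287230213/280448616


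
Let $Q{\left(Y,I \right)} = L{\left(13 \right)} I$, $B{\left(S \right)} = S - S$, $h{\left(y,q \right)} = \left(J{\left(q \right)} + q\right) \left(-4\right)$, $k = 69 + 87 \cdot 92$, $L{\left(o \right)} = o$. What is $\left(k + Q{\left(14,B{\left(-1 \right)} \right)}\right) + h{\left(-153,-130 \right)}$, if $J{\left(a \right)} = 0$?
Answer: $8593$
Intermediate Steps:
$k = 8073$ ($k = 69 + 8004 = 8073$)
$h{\left(y,q \right)} = - 4 q$ ($h{\left(y,q \right)} = \left(0 + q\right) \left(-4\right) = q \left(-4\right) = - 4 q$)
$B{\left(S \right)} = 0$
$Q{\left(Y,I \right)} = 13 I$
$\left(k + Q{\left(14,B{\left(-1 \right)} \right)}\right) + h{\left(-153,-130 \right)} = \left(8073 + 13 \cdot 0\right) - -520 = \left(8073 + 0\right) + 520 = 8073 + 520 = 8593$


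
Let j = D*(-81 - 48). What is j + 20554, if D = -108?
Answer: 34486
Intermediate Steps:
j = 13932 (j = -108*(-81 - 48) = -108*(-129) = 13932)
j + 20554 = 13932 + 20554 = 34486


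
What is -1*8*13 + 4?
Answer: -100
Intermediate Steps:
-1*8*13 + 4 = -8*13 + 4 = -104 + 4 = -100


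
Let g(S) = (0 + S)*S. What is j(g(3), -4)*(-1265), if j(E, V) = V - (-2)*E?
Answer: -17710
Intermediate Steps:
g(S) = S² (g(S) = S*S = S²)
j(E, V) = V + 2*E
j(g(3), -4)*(-1265) = (-4 + 2*3²)*(-1265) = (-4 + 2*9)*(-1265) = (-4 + 18)*(-1265) = 14*(-1265) = -17710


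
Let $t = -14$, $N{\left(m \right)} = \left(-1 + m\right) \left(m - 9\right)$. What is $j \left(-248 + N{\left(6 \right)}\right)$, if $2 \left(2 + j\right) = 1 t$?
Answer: $2367$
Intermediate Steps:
$N{\left(m \right)} = \left(-1 + m\right) \left(-9 + m\right)$
$j = -9$ ($j = -2 + \frac{1 \left(-14\right)}{2} = -2 + \frac{1}{2} \left(-14\right) = -2 - 7 = -9$)
$j \left(-248 + N{\left(6 \right)}\right) = - 9 \left(-248 + \left(9 + 6^{2} - 60\right)\right) = - 9 \left(-248 + \left(9 + 36 - 60\right)\right) = - 9 \left(-248 - 15\right) = \left(-9\right) \left(-263\right) = 2367$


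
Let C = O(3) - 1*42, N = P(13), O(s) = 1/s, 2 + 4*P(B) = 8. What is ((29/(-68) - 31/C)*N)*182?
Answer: 736827/8500 ≈ 86.686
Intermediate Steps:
P(B) = 3/2 (P(B) = -1/2 + (1/4)*8 = -1/2 + 2 = 3/2)
N = 3/2 ≈ 1.5000
C = -125/3 (C = 1/3 - 1*42 = 1/3 - 42 = -125/3 ≈ -41.667)
((29/(-68) - 31/C)*N)*182 = ((29/(-68) - 31/(-125/3))*(3/2))*182 = ((29*(-1/68) - 31*(-3/125))*(3/2))*182 = ((-29/68 + 93/125)*(3/2))*182 = ((2699/8500)*(3/2))*182 = (8097/17000)*182 = 736827/8500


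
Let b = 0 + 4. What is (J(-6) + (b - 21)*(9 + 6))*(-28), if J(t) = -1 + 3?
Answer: 7084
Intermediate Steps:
b = 4
J(t) = 2
(J(-6) + (b - 21)*(9 + 6))*(-28) = (2 + (4 - 21)*(9 + 6))*(-28) = (2 - 17*15)*(-28) = (2 - 255)*(-28) = -253*(-28) = 7084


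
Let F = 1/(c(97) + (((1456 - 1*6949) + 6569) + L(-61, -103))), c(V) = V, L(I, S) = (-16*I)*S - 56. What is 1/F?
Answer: -99411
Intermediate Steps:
L(I, S) = -56 - 16*I*S (L(I, S) = -16*I*S - 56 = -56 - 16*I*S)
F = -1/99411 (F = 1/(97 + (((1456 - 1*6949) + 6569) + (-56 - 16*(-61)*(-103)))) = 1/(97 + (((1456 - 6949) + 6569) + (-56 - 100528))) = 1/(97 + ((-5493 + 6569) - 100584)) = 1/(97 + (1076 - 100584)) = 1/(97 - 99508) = 1/(-99411) = -1/99411 ≈ -1.0059e-5)
1/F = 1/(-1/99411) = -99411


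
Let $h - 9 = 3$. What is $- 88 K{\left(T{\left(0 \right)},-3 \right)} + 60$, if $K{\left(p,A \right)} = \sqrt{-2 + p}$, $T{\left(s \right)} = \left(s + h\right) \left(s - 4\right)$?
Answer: $60 - 440 i \sqrt{2} \approx 60.0 - 622.25 i$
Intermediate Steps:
$h = 12$ ($h = 9 + 3 = 12$)
$T{\left(s \right)} = \left(-4 + s\right) \left(12 + s\right)$ ($T{\left(s \right)} = \left(s + 12\right) \left(s - 4\right) = \left(12 + s\right) \left(-4 + s\right) = \left(-4 + s\right) \left(12 + s\right)$)
$- 88 K{\left(T{\left(0 \right)},-3 \right)} + 60 = - 88 \sqrt{-2 + \left(-48 + 0^{2} + 8 \cdot 0\right)} + 60 = - 88 \sqrt{-2 + \left(-48 + 0 + 0\right)} + 60 = - 88 \sqrt{-2 - 48} + 60 = - 88 \sqrt{-50} + 60 = - 88 \cdot 5 i \sqrt{2} + 60 = - 440 i \sqrt{2} + 60 = 60 - 440 i \sqrt{2}$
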